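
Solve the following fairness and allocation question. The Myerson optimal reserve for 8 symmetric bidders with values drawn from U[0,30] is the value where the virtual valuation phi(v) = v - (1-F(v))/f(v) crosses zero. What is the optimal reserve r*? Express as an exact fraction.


Step 1: For U[0,30], F(v) = v/30 and f(v) = 1/30
Step 2: phi(v) = v - (1 - v/30)/(1/30) = v - (30 - v) = 2v - 30
Step 3: Set phi(r*) = 0: 2r* - 30 = 0
Step 4: r* = 30/2 = 15 (the number of bidders n = 8 does not enter)

15


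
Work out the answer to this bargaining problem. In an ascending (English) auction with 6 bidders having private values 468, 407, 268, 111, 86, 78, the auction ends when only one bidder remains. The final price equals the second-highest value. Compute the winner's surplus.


Step 1: Identify the highest value: 468
Step 2: Identify the second-highest value: 407
Step 3: The final price = second-highest value = 407
Step 4: Surplus = 468 - 407 = 61

61


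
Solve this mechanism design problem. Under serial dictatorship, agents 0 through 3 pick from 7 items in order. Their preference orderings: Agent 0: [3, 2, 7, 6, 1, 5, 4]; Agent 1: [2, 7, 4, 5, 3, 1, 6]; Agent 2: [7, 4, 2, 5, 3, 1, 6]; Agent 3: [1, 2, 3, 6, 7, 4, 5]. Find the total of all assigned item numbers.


Step 1: Agent 0 picks item 3
Step 2: Agent 1 picks item 2
Step 3: Agent 2 picks item 7
Step 4: Agent 3 picks item 1
Step 5: Sum = 3 + 2 + 7 + 1 = 13

13


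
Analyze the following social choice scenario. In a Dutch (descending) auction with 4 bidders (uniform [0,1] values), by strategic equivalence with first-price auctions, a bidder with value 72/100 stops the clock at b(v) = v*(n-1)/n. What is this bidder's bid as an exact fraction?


Step 1: Dutch auctions are strategically equivalent to first-price auctions
Step 2: The equilibrium bid is b(v) = v*(n-1)/n
Step 3: b = 18/25 * 3/4
Step 4: b = 27/50

27/50


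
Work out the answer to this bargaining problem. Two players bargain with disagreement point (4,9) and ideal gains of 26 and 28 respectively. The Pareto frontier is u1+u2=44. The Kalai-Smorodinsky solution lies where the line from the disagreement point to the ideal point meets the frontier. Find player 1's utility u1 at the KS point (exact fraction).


Step 1: At the KS point, (u1-d1)/r1 = (u2-d2)/r2 = t and u1+u2 = 44
Step 2: u1 = d1 + r1*t and u2 = d2 + r2*t, so (d1 + r1*t) + (d2 + r2*t) = 44
Step 3: t = (44 - 4 - 9)/(26 + 28) = 31/54
Step 4: u1 = d1 + r1*t = 4 + 26 * 31/54 = 511/27
Step 5: (Check: u2 = d2 + r2*t = 677/27; u1+u2 = 511/27 + 677/27 = 44, on the frontier.)

511/27


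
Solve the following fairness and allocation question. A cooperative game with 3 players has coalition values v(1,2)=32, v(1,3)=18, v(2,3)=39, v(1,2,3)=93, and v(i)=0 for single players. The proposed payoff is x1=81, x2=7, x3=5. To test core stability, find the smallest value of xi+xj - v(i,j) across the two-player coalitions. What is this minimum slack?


Step 1: Slack for coalition (1,2): x1+x2 - v12 = 88 - 32 = 56
Step 2: Slack for coalition (1,3): x1+x3 - v13 = 86 - 18 = 68
Step 3: Slack for coalition (2,3): x2+x3 - v23 = 12 - 39 = -27
Step 4: Minimum slack = min(56, 68, -27) = -27, attained by (2,3); coalition (2,3) can block (slack < 0), so the allocation is not in the core

-27


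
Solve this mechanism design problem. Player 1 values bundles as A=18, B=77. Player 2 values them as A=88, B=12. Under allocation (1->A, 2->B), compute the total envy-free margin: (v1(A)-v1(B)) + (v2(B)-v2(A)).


Step 1: Player 1's margin = v1(A) - v1(B) = 18 - 77 = -59
Step 2: Player 2's margin = v2(B) - v2(A) = 12 - 88 = -76
Step 3: Total margin = -59 + -76 = -135

-135


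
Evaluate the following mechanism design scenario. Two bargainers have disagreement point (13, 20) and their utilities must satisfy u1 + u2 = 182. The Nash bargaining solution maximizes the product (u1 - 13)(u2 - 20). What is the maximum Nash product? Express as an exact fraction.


Step 1: The Nash solution splits surplus symmetrically above the disagreement point
Step 2: u1 = (total + d1 - d2)/2 = (182 + 13 - 20)/2 = 175/2
Step 3: u2 = (total - d1 + d2)/2 = (182 - 13 + 20)/2 = 189/2
Step 4: Nash product = (175/2 - 13) * (189/2 - 20)
Step 5: = 149/2 * 149/2 = 22201/4

22201/4


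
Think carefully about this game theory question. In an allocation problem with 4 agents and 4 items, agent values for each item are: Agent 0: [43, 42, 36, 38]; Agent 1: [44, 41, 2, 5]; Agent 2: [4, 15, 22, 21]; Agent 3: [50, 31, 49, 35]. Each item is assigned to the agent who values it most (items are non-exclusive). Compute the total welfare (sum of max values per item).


Step 1: For each item, find the maximum value among all agents.
Step 2: Item 0 -> Agent 3 (value 50)
Step 3: Item 1 -> Agent 0 (value 42)
Step 4: Item 2 -> Agent 3 (value 49)
Step 5: Item 3 -> Agent 0 (value 38)
Step 6: Total welfare = 50 + 42 + 49 + 38 = 179

179


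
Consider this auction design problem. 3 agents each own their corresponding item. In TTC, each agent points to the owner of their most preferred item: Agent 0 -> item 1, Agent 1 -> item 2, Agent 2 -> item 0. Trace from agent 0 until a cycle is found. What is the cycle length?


Step 1: Trace the pointer graph from agent 0: 0 -> 1 -> 2 -> 0
Step 2: A cycle is detected when we revisit agent 0
Step 3: The cycle is: 0 -> 1 -> 2 -> 0
Step 4: Cycle length = 3

3


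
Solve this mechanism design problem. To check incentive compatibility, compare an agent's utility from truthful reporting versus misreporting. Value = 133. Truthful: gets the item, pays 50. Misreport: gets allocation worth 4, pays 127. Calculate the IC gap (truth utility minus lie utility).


Step 1: U(truth) = value - payment = 133 - 50 = 83
Step 2: U(lie) = allocation - payment = 4 - 127 = -123
Step 3: IC gap = 83 - (-123) = 206

206


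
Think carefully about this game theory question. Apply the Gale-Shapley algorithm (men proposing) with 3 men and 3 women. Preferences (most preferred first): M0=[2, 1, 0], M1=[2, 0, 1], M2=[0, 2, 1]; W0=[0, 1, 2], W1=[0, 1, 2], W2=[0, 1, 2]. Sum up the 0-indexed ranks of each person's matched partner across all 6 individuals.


Step 1: Run Gale-Shapley (men propose, women hold best offer):
  M0 proposes to W2; she accepts
  M1 proposes to W2; rejected
  M1 proposes to W0; she accepts
  M2 proposes to W0; rejected
  M2 proposes to W2; rejected
  M2 proposes to W1; she accepts
Step 2: Final matching: W0-M1, W1-M2, W2-M0
Step 3: 0-indexed ranks (man's rank of his match, then woman's): 1 + 1 + 2 + 2 + 0 + 0
Step 4: Total rank sum = 6

6


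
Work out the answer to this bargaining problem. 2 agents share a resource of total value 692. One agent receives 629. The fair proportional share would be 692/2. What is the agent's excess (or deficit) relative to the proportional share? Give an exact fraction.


Step 1: Proportional share = 692/2 = 346
Step 2: Agent's actual allocation = 629
Step 3: Excess = 629 - 346 = 283

283


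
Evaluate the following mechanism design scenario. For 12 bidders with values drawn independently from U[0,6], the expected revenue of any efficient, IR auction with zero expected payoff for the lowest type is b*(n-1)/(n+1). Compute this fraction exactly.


Step 1: By Revenue Equivalence, expected revenue = b*(n-1)/(n+1)
Step 2: Substituting n = 12, b = 6
Step 3: Revenue = 6*(12-1)/(12+1) = 6*11/13
Step 4: Revenue = 66/13

66/13


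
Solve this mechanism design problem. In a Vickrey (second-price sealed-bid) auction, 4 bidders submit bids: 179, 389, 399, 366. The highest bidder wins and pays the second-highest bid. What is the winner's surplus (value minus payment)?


Step 1: Sort bids in descending order: 399, 389, 366, 179
Step 2: The winning bid is the highest: 399
Step 3: The payment equals the second-highest bid: 389
Step 4: Surplus = winner's bid - payment = 399 - 389 = 10

10


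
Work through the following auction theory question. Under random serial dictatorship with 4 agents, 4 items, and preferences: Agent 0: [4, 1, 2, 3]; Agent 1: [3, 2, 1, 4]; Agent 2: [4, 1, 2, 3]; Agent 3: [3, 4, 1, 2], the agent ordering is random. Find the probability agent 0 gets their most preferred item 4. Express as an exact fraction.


Step 1: Agent 0 wants item 4
Step 2: There are 24 possible orderings of agents
Step 3: In 11 orderings, agent 0 gets item 4
Step 4: Probability = 11/24

11/24


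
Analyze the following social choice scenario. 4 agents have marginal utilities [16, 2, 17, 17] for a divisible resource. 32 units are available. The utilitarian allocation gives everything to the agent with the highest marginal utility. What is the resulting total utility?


Step 1: The marginal utilities are [16, 2, 17, 17]
Step 2: The highest marginal utility is 17
Step 3: All 32 units go to that agent
Step 4: Total utility = 17 * 32 = 544

544


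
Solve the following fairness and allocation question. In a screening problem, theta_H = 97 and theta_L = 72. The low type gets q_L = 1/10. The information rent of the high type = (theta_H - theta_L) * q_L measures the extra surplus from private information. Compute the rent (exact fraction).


Step 1: theta_H - theta_L = 97 - 72 = 25
Step 2: Information rent = (theta_H - theta_L) * q_L
Step 3: = 25 * 1/10
Step 4: = 5/2

5/2


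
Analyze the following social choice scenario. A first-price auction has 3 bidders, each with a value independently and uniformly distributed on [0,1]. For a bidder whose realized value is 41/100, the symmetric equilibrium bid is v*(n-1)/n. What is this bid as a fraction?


Step 1: The symmetric BNE bidding function is b(v) = v * (n-1) / n
Step 2: Substitute v = 41/100 and n = 3
Step 3: b = 41/100 * 2/3
Step 4: b = 41/150

41/150


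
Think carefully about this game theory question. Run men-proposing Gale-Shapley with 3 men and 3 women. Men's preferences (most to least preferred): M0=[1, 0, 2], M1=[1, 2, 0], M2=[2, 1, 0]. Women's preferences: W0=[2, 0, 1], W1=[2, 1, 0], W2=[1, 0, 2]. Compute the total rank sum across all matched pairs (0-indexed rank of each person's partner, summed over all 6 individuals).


Step 1: Run Gale-Shapley (men propose, women hold best offer):
  M0 proposes to W1; she accepts
  M1 proposes to W1; she switches from M0
  M2 proposes to W2; she accepts
  M0 proposes to W0; she accepts
Step 2: Final matching: W0-M0, W1-M1, W2-M2
Step 3: 0-indexed ranks (man's rank of his match, then woman's): 1 + 1 + 0 + 1 + 0 + 2
Step 4: Total rank sum = 5

5


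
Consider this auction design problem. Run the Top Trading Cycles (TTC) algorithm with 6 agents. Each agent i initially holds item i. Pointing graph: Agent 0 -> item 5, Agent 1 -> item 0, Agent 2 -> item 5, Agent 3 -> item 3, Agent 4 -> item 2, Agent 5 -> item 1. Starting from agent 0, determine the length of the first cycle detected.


Step 1: Trace the pointer graph from agent 0: 0 -> 5 -> 1 -> 0
Step 2: A cycle is detected when we revisit agent 0
Step 3: The cycle is: 0 -> 5 -> 1 -> 0
Step 4: Cycle length = 3

3


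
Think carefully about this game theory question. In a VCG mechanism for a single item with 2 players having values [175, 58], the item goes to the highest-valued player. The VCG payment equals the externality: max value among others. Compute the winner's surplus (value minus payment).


Step 1: The winner is the agent with the highest value: agent 0 with value 175
Step 2: Values of other agents: [58]
Step 3: VCG payment = max of others' values = 58
Step 4: Surplus = 175 - 58 = 117

117


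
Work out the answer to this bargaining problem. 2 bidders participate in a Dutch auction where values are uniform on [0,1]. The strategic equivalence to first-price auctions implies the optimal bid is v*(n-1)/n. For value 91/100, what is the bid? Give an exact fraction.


Step 1: Dutch auctions are strategically equivalent to first-price auctions
Step 2: The equilibrium bid is b(v) = v*(n-1)/n
Step 3: b = 91/100 * 1/2
Step 4: b = 91/200

91/200


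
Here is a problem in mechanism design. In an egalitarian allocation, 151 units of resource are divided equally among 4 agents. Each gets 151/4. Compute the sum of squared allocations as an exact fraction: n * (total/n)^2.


Step 1: Each agent's share = 151/4
Step 2: Square of each share = (151/4)^2 = 22801/16
Step 3: Sum of squares = 4 * 22801/16 = 22801/4

22801/4


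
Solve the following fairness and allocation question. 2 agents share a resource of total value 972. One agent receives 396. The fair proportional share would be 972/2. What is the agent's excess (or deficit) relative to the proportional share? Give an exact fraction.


Step 1: Proportional share = 972/2 = 486
Step 2: Agent's actual allocation = 396
Step 3: Excess = 396 - 486 = -90

-90


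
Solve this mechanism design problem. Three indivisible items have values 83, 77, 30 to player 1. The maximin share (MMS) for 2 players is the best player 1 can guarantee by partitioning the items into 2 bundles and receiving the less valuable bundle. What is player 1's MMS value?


Step 1: Item values = 83, 77, 30
Step 2: Enumerate all 2-bundle partitions and take the smaller bundle:
  Partition 1: {83} vs {77,30} -> bundles 83, 107; min = 83
  Partition 2: {77} vs {83,30} -> bundles 77, 113; min = 77
  Partition 3: {30} vs {83,77} -> bundles 30, 160; min = 30
Step 3: MMS = max(83, 77, 30) = 83

83


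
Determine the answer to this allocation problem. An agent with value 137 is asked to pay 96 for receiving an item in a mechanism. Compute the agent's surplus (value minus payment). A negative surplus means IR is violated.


Step 1: Surplus = value - payment = 137 - 96 = 41
Step 2: IR is satisfied (surplus >= 0)

41


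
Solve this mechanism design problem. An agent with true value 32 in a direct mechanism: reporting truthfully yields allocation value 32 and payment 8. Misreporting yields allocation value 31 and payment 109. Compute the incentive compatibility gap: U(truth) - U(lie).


Step 1: U(truth) = value - payment = 32 - 8 = 24
Step 2: U(lie) = allocation - payment = 31 - 109 = -78
Step 3: IC gap = 24 - (-78) = 102

102


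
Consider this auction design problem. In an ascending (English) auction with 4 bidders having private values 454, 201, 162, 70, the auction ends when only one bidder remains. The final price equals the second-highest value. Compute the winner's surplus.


Step 1: Identify the highest value: 454
Step 2: Identify the second-highest value: 201
Step 3: The final price = second-highest value = 201
Step 4: Surplus = 454 - 201 = 253

253


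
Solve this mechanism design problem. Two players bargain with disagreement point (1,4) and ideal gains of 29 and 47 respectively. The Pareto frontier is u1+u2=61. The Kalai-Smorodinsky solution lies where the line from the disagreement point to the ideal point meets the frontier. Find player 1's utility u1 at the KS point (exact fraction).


Step 1: At the KS point, (u1-d1)/r1 = (u2-d2)/r2 = t and u1+u2 = 61
Step 2: u1 = d1 + r1*t and u2 = d2 + r2*t, so (d1 + r1*t) + (d2 + r2*t) = 61
Step 3: t = (61 - 1 - 4)/(29 + 47) = 56/76 = 14/19
Step 4: u1 = d1 + r1*t = 1 + 29 * 14/19 = 425/19
Step 5: (Check: u2 = d2 + r2*t = 734/19; u1+u2 = 425/19 + 734/19 = 61, on the frontier.)

425/19


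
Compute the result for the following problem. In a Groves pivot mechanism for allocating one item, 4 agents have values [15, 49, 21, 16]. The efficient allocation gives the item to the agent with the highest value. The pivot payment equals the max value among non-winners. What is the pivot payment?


Step 1: The efficient winner is agent 1 with value 49
Step 2: Other agents' values: [15, 21, 16]
Step 3: Pivot payment = max(others) = 21
Step 4: The winner pays 21

21


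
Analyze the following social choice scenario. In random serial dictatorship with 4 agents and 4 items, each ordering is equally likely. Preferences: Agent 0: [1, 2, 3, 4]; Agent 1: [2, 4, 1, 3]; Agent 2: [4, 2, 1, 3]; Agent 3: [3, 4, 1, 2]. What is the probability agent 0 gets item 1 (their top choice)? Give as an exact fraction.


Step 1: Agent 0 wants item 1
Step 2: There are 24 possible orderings of agents
Step 3: In 24 orderings, agent 0 gets item 1
Step 4: Probability = 24/24 = 1

1


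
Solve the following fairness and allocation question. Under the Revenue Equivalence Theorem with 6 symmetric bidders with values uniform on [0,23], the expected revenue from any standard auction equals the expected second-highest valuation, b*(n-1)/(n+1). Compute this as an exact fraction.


Step 1: By Revenue Equivalence, expected revenue = b*(n-1)/(n+1)
Step 2: Substituting n = 6, b = 23
Step 3: Revenue = 23*(6-1)/(6+1) = 23*5/7
Step 4: Revenue = 115/7

115/7


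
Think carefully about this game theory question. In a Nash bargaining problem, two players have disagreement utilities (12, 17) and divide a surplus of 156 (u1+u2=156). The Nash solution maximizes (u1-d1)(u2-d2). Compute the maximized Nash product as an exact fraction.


Step 1: The Nash solution splits surplus symmetrically above the disagreement point
Step 2: u1 = (total + d1 - d2)/2 = (156 + 12 - 17)/2 = 151/2
Step 3: u2 = (total - d1 + d2)/2 = (156 - 12 + 17)/2 = 161/2
Step 4: Nash product = (151/2 - 12) * (161/2 - 17)
Step 5: = 127/2 * 127/2 = 16129/4

16129/4


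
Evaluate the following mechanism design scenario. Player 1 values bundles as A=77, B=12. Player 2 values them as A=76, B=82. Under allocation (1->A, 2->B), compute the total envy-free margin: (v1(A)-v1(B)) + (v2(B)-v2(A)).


Step 1: Player 1's margin = v1(A) - v1(B) = 77 - 12 = 65
Step 2: Player 2's margin = v2(B) - v2(A) = 82 - 76 = 6
Step 3: Total margin = 65 + 6 = 71

71


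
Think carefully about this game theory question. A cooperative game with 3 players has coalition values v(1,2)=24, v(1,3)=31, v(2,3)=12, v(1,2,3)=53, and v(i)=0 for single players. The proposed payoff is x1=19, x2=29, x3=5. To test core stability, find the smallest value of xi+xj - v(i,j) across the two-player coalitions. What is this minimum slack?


Step 1: Slack for coalition (1,2): x1+x2 - v12 = 48 - 24 = 24
Step 2: Slack for coalition (1,3): x1+x3 - v13 = 24 - 31 = -7
Step 3: Slack for coalition (2,3): x2+x3 - v23 = 34 - 12 = 22
Step 4: Minimum slack = min(24, -7, 22) = -7, attained by (1,3); coalition (1,3) can block (slack < 0), so the allocation is not in the core

-7


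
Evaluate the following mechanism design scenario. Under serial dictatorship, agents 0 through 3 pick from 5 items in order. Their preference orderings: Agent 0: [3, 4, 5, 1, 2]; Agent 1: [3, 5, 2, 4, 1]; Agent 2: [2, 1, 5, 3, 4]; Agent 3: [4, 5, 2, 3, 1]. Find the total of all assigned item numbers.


Step 1: Agent 0 picks item 3
Step 2: Agent 1 picks item 5
Step 3: Agent 2 picks item 2
Step 4: Agent 3 picks item 4
Step 5: Sum = 3 + 5 + 2 + 4 = 14

14


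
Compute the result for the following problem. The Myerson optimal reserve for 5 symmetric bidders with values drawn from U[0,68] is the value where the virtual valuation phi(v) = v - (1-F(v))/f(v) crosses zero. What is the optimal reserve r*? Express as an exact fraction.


Step 1: For U[0,68], F(v) = v/68 and f(v) = 1/68
Step 2: phi(v) = v - (1 - v/68)/(1/68) = v - (68 - v) = 2v - 68
Step 3: Set phi(r*) = 0: 2r* - 68 = 0
Step 4: r* = 68/2 = 34 (the number of bidders n = 5 does not enter)

34


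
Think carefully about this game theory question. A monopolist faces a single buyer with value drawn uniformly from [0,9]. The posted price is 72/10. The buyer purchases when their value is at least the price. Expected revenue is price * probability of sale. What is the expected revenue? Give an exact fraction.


Step 1: Posted price r = 36/5, value support [0,9]
Step 2: P(v >= r) = (9 - 36/5)/9 = 1/5
Step 3: Expected revenue = r * P(v >= r) = 36/5 * 1/5
Step 4: Revenue = 36/25

36/25


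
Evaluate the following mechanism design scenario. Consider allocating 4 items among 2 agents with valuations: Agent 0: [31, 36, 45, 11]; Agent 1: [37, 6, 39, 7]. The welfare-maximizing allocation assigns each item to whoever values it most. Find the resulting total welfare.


Step 1: For each item, find the maximum value among all agents.
Step 2: Item 0 -> Agent 1 (value 37)
Step 3: Item 1 -> Agent 0 (value 36)
Step 4: Item 2 -> Agent 0 (value 45)
Step 5: Item 3 -> Agent 0 (value 11)
Step 6: Total welfare = 37 + 36 + 45 + 11 = 129

129


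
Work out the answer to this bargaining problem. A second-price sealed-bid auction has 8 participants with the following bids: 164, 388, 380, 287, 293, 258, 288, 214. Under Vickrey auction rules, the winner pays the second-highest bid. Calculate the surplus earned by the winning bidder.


Step 1: Sort bids in descending order: 388, 380, 293, 288, 287, 258, 214, 164
Step 2: The winning bid is the highest: 388
Step 3: The payment equals the second-highest bid: 380
Step 4: Surplus = winner's bid - payment = 388 - 380 = 8

8


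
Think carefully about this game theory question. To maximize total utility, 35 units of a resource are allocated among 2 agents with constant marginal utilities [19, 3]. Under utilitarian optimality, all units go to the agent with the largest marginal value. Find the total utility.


Step 1: The marginal utilities are [19, 3]
Step 2: The highest marginal utility is 19
Step 3: All 35 units go to that agent
Step 4: Total utility = 19 * 35 = 665

665


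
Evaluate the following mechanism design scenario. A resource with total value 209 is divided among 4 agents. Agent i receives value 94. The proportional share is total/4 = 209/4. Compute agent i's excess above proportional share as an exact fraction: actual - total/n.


Step 1: Proportional share = 209/4
Step 2: Agent's actual allocation = 94
Step 3: Excess = 94 - 209/4 = 167/4

167/4


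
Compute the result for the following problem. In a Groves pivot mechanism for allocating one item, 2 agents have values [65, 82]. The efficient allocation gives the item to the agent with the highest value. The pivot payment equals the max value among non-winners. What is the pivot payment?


Step 1: The efficient winner is agent 1 with value 82
Step 2: Other agents' values: [65]
Step 3: Pivot payment = max(others) = 65
Step 4: The winner pays 65

65


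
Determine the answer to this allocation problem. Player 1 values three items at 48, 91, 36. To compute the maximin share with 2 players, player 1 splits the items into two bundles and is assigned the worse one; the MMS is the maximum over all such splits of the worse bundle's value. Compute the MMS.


Step 1: Item values = 48, 91, 36
Step 2: Enumerate all 2-bundle partitions and take the smaller bundle:
  Partition 1: {48} vs {91,36} -> bundles 48, 127; min = 48
  Partition 2: {91} vs {48,36} -> bundles 91, 84; min = 84
  Partition 3: {36} vs {48,91} -> bundles 36, 139; min = 36
Step 3: MMS = max(48, 84, 36) = 84

84


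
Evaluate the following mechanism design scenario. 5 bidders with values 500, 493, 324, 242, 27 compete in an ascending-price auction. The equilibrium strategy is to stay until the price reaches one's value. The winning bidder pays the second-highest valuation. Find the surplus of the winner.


Step 1: Identify the highest value: 500
Step 2: Identify the second-highest value: 493
Step 3: The final price = second-highest value = 493
Step 4: Surplus = 500 - 493 = 7

7


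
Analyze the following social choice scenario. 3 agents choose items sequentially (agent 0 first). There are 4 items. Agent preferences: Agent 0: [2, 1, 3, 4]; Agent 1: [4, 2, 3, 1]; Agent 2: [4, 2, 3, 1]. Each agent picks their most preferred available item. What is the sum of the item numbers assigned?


Step 1: Agent 0 picks item 2
Step 2: Agent 1 picks item 4
Step 3: Agent 2 picks item 3
Step 4: Sum = 2 + 4 + 3 = 9

9


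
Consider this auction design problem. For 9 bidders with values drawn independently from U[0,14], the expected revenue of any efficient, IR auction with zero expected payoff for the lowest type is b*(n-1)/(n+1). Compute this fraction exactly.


Step 1: By Revenue Equivalence, expected revenue = b*(n-1)/(n+1)
Step 2: Substituting n = 9, b = 14
Step 3: Revenue = 14*(9-1)/(9+1) = 14*8/10
Step 4: Revenue = 112/10 = 56/5

56/5


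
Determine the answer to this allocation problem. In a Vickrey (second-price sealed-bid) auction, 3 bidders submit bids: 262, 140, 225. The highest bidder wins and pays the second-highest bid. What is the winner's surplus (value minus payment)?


Step 1: Sort bids in descending order: 262, 225, 140
Step 2: The winning bid is the highest: 262
Step 3: The payment equals the second-highest bid: 225
Step 4: Surplus = winner's bid - payment = 262 - 225 = 37

37


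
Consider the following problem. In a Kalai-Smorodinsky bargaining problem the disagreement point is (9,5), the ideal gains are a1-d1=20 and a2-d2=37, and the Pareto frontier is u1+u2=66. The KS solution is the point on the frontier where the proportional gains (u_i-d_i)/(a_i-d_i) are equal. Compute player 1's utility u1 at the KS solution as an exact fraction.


Step 1: At the KS point, (u1-d1)/r1 = (u2-d2)/r2 = t and u1+u2 = 66
Step 2: u1 = d1 + r1*t and u2 = d2 + r2*t, so (d1 + r1*t) + (d2 + r2*t) = 66
Step 3: t = (66 - 9 - 5)/(20 + 37) = 52/57
Step 4: u1 = d1 + r1*t = 9 + 20 * 52/57 = 1553/57
Step 5: (Check: u2 = d2 + r2*t = 2209/57; u1+u2 = 1553/57 + 2209/57 = 66, on the frontier.)

1553/57


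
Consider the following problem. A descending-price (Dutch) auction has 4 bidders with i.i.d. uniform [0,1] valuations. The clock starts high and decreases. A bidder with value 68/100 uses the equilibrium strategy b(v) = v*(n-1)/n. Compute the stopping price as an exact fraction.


Step 1: Dutch auctions are strategically equivalent to first-price auctions
Step 2: The equilibrium bid is b(v) = v*(n-1)/n
Step 3: b = 17/25 * 3/4
Step 4: b = 51/100

51/100


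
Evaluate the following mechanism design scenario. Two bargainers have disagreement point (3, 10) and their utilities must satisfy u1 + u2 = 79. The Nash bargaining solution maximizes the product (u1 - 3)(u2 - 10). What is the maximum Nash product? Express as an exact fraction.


Step 1: The Nash solution splits surplus symmetrically above the disagreement point
Step 2: u1 = (total + d1 - d2)/2 = (79 + 3 - 10)/2 = 36
Step 3: u2 = (total - d1 + d2)/2 = (79 - 3 + 10)/2 = 43
Step 4: Nash product = (36 - 3) * (43 - 10)
Step 5: = 33 * 33 = 1089

1089


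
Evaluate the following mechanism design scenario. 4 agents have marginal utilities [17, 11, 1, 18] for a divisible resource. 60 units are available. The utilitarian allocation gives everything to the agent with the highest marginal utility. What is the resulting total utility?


Step 1: The marginal utilities are [17, 11, 1, 18]
Step 2: The highest marginal utility is 18
Step 3: All 60 units go to that agent
Step 4: Total utility = 18 * 60 = 1080

1080


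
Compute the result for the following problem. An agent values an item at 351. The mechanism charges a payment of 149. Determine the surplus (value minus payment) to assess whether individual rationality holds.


Step 1: Surplus = value - payment = 351 - 149 = 202
Step 2: IR is satisfied (surplus >= 0)

202


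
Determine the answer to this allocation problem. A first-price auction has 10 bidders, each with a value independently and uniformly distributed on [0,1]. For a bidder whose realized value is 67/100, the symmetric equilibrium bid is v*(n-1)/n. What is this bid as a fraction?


Step 1: The symmetric BNE bidding function is b(v) = v * (n-1) / n
Step 2: Substitute v = 67/100 and n = 10
Step 3: b = 67/100 * 9/10
Step 4: b = 603/1000

603/1000


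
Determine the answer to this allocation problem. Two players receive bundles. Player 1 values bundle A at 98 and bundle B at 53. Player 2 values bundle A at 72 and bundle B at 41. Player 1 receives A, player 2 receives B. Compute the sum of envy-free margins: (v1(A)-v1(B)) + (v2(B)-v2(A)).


Step 1: Player 1's margin = v1(A) - v1(B) = 98 - 53 = 45
Step 2: Player 2's margin = v2(B) - v2(A) = 41 - 72 = -31
Step 3: Total margin = 45 + -31 = 14

14


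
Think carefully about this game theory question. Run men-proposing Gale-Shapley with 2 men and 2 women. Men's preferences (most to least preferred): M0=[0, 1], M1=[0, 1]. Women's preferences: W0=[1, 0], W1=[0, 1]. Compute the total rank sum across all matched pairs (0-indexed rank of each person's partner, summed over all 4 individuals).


Step 1: Run Gale-Shapley (men propose, women hold best offer):
  M0 proposes to W0; she accepts
  M1 proposes to W0; she switches from M0
  M0 proposes to W1; she accepts
Step 2: Final matching: W0-M1, W1-M0
Step 3: 0-indexed ranks (man's rank of his match, then woman's): 0 + 0 + 1 + 0
Step 4: Total rank sum = 1

1


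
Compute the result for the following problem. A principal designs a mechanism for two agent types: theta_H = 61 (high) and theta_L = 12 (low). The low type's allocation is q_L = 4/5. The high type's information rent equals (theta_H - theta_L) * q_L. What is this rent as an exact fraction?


Step 1: theta_H - theta_L = 61 - 12 = 49
Step 2: Information rent = (theta_H - theta_L) * q_L
Step 3: = 49 * 4/5
Step 4: = 196/5

196/5


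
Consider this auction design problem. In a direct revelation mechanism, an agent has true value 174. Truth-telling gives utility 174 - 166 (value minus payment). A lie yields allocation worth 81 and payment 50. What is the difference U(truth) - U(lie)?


Step 1: U(truth) = value - payment = 174 - 166 = 8
Step 2: U(lie) = allocation - payment = 81 - 50 = 31
Step 3: IC gap = 8 - 31 = -23

-23


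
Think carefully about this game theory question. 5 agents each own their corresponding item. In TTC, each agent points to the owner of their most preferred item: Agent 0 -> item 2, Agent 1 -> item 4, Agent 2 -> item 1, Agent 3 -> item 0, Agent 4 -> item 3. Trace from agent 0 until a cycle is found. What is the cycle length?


Step 1: Trace the pointer graph from agent 0: 0 -> 2 -> 1 -> 4 -> 3 -> 0
Step 2: A cycle is detected when we revisit agent 0
Step 3: The cycle is: 0 -> 2 -> 1 -> 4 -> 3 -> 0
Step 4: Cycle length = 5

5


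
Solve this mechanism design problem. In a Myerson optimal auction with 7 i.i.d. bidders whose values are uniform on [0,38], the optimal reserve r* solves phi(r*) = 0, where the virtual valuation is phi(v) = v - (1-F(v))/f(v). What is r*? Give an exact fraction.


Step 1: For U[0,38], F(v) = v/38 and f(v) = 1/38
Step 2: phi(v) = v - (1 - v/38)/(1/38) = v - (38 - v) = 2v - 38
Step 3: Set phi(r*) = 0: 2r* - 38 = 0
Step 4: r* = 38/2 = 19 (the number of bidders n = 7 does not enter)

19


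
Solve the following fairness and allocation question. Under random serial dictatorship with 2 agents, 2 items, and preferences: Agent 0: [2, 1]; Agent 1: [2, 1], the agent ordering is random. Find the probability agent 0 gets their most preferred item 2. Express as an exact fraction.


Step 1: Agent 0 wants item 2
Step 2: There are 2 possible orderings of agents
Step 3: In 1 orderings, agent 0 gets item 2
Step 4: Probability = 1/2

1/2


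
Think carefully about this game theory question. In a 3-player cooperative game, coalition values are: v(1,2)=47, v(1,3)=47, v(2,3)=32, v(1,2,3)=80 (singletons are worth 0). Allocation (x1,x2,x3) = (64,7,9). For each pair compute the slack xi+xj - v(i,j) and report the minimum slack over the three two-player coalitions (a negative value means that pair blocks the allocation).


Step 1: Slack for coalition (1,2): x1+x2 - v12 = 71 - 47 = 24
Step 2: Slack for coalition (1,3): x1+x3 - v13 = 73 - 47 = 26
Step 3: Slack for coalition (2,3): x2+x3 - v23 = 16 - 32 = -16
Step 4: Minimum slack = min(24, 26, -16) = -16, attained by (2,3); coalition (2,3) can block (slack < 0), so the allocation is not in the core

-16


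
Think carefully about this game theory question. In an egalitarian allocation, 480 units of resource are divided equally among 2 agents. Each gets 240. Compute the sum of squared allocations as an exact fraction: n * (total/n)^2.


Step 1: Each agent's share = 480/2 = 240
Step 2: Square of each share = (240)^2 = 57600
Step 3: Sum of squares = 2 * 57600 = 115200

115200


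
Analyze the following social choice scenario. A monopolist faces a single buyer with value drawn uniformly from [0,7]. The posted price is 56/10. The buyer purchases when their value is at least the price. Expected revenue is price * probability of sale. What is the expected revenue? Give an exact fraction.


Step 1: Posted price r = 28/5, value support [0,7]
Step 2: P(v >= r) = (7 - 28/5)/7 = 1/5
Step 3: Expected revenue = r * P(v >= r) = 28/5 * 1/5
Step 4: Revenue = 28/25

28/25


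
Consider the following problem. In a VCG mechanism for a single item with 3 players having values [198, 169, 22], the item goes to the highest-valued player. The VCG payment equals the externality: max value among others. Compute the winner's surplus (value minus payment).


Step 1: The winner is the agent with the highest value: agent 0 with value 198
Step 2: Values of other agents: [169, 22]
Step 3: VCG payment = max of others' values = 169
Step 4: Surplus = 198 - 169 = 29

29


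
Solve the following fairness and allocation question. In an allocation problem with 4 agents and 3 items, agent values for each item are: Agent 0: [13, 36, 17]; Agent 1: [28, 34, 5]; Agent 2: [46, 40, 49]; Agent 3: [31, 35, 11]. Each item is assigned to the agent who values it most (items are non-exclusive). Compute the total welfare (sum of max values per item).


Step 1: For each item, find the maximum value among all agents.
Step 2: Item 0 -> Agent 2 (value 46)
Step 3: Item 1 -> Agent 2 (value 40)
Step 4: Item 2 -> Agent 2 (value 49)
Step 5: Total welfare = 46 + 40 + 49 = 135

135


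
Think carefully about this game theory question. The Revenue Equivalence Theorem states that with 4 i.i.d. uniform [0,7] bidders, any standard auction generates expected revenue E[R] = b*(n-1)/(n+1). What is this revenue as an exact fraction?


Step 1: By Revenue Equivalence, expected revenue = b*(n-1)/(n+1)
Step 2: Substituting n = 4, b = 7
Step 3: Revenue = 7*(4-1)/(4+1) = 7*3/5
Step 4: Revenue = 21/5

21/5


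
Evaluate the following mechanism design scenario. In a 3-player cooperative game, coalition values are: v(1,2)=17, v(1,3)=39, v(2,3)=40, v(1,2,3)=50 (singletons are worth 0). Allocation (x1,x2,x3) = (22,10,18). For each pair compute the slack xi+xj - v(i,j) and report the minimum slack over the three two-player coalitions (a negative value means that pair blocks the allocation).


Step 1: Slack for coalition (1,2): x1+x2 - v12 = 32 - 17 = 15
Step 2: Slack for coalition (1,3): x1+x3 - v13 = 40 - 39 = 1
Step 3: Slack for coalition (2,3): x2+x3 - v23 = 28 - 40 = -12
Step 4: Minimum slack = min(15, 1, -12) = -12, attained by (2,3); coalition (2,3) can block (slack < 0), so the allocation is not in the core

-12


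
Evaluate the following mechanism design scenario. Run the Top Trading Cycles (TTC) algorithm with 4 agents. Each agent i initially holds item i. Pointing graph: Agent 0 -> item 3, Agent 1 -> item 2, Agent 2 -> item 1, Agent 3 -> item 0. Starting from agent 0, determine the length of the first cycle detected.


Step 1: Trace the pointer graph from agent 0: 0 -> 3 -> 0
Step 2: A cycle is detected when we revisit agent 0
Step 3: The cycle is: 0 -> 3 -> 0
Step 4: Cycle length = 2

2


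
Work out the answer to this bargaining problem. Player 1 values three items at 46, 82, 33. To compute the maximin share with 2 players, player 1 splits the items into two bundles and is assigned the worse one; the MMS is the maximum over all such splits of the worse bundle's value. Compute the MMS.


Step 1: Item values = 46, 82, 33
Step 2: Enumerate all 2-bundle partitions and take the smaller bundle:
  Partition 1: {46} vs {82,33} -> bundles 46, 115; min = 46
  Partition 2: {82} vs {46,33} -> bundles 82, 79; min = 79
  Partition 3: {33} vs {46,82} -> bundles 33, 128; min = 33
Step 3: MMS = max(46, 79, 33) = 79

79


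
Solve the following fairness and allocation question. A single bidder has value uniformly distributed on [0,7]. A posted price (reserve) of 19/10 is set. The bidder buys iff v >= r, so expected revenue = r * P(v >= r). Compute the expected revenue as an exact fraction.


Step 1: Posted price r = 19/10, value support [0,7]
Step 2: P(v >= r) = (7 - 19/10)/7 = 51/70
Step 3: Expected revenue = r * P(v >= r) = 19/10 * 51/70
Step 4: Revenue = 969/700

969/700


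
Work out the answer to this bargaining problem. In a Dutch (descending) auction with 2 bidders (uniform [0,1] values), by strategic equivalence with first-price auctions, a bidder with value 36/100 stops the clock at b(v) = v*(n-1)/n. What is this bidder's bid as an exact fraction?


Step 1: Dutch auctions are strategically equivalent to first-price auctions
Step 2: The equilibrium bid is b(v) = v*(n-1)/n
Step 3: b = 9/25 * 1/2
Step 4: b = 9/50

9/50


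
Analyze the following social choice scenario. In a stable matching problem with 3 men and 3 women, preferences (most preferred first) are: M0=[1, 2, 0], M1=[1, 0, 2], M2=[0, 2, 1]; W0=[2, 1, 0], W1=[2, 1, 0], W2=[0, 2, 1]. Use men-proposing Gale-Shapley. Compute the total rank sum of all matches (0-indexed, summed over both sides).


Step 1: Run Gale-Shapley (men propose, women hold best offer):
  M0 proposes to W1; she accepts
  M1 proposes to W1; she switches from M0
  M2 proposes to W0; she accepts
  M0 proposes to W2; she accepts
Step 2: Final matching: W0-M2, W1-M1, W2-M0
Step 3: 0-indexed ranks (man's rank of his match, then woman's): 0 + 0 + 0 + 1 + 1 + 0
Step 4: Total rank sum = 2

2


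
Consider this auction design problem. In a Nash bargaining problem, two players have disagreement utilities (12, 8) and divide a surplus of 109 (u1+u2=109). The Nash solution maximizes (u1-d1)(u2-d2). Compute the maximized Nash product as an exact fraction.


Step 1: The Nash solution splits surplus symmetrically above the disagreement point
Step 2: u1 = (total + d1 - d2)/2 = (109 + 12 - 8)/2 = 113/2
Step 3: u2 = (total - d1 + d2)/2 = (109 - 12 + 8)/2 = 105/2
Step 4: Nash product = (113/2 - 12) * (105/2 - 8)
Step 5: = 89/2 * 89/2 = 7921/4

7921/4


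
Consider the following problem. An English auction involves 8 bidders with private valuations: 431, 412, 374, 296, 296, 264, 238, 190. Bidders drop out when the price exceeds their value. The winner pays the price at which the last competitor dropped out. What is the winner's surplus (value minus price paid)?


Step 1: Identify the highest value: 431
Step 2: Identify the second-highest value: 412
Step 3: The final price = second-highest value = 412
Step 4: Surplus = 431 - 412 = 19

19


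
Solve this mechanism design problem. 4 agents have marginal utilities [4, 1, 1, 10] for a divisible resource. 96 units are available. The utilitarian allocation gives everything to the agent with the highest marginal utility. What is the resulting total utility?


Step 1: The marginal utilities are [4, 1, 1, 10]
Step 2: The highest marginal utility is 10
Step 3: All 96 units go to that agent
Step 4: Total utility = 10 * 96 = 960

960


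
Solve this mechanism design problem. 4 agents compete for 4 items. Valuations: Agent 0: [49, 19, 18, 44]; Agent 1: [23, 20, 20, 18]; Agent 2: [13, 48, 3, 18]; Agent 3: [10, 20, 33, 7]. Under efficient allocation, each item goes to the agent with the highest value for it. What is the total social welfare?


Step 1: For each item, find the maximum value among all agents.
Step 2: Item 0 -> Agent 0 (value 49)
Step 3: Item 1 -> Agent 2 (value 48)
Step 4: Item 2 -> Agent 3 (value 33)
Step 5: Item 3 -> Agent 0 (value 44)
Step 6: Total welfare = 49 + 48 + 33 + 44 = 174

174


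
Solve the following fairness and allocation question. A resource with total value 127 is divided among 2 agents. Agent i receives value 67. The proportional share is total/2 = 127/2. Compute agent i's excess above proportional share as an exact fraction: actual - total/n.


Step 1: Proportional share = 127/2
Step 2: Agent's actual allocation = 67
Step 3: Excess = 67 - 127/2 = 7/2

7/2
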